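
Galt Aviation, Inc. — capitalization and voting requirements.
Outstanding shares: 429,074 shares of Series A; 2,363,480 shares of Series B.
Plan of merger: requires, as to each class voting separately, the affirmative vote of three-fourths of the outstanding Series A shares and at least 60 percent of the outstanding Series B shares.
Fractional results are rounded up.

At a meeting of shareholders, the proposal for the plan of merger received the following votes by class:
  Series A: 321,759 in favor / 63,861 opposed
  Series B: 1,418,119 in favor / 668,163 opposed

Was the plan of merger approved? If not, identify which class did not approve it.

Not approved — the Series A shares did not give the required vote.

Series A: 3/4 of 429074 = 321805.50, rounded up to 321806; 321,806 required, 321,759 in favor — not approved.
Series B: 3/5 of 2363480 = 1418088; 1,418,088 required, 1,418,119 in favor — approved.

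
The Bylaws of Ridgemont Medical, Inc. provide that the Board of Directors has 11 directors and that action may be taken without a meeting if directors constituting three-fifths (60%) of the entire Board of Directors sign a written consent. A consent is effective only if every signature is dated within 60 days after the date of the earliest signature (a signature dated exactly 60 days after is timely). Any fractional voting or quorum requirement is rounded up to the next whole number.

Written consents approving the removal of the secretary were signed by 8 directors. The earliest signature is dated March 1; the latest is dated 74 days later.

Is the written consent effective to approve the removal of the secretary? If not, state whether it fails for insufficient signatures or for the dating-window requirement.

Not effective — dating-window requirement not satisfied.

Signatures required: three-fifths (60%) of 11 — 3/5 of 11 = 6.60, rounded up to 7, so 7 needed; 8 signed. Sufficient.
Dating window: the latest signature is 74 days after the earliest; the limit is 60 days. Outside the window.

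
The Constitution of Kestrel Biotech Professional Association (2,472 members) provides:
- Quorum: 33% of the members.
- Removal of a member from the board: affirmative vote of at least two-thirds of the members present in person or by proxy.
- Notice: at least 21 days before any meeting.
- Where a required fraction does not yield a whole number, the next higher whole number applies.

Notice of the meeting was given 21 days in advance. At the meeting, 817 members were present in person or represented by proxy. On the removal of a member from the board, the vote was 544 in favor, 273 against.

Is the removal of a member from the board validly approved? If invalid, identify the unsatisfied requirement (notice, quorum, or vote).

Invalid — vote requirement not satisfied.

Notice: 21 days given; 21 required. Satisfied.
Quorum: 33% of 2,472 = 815.76, rounded up to 816; 817 present. Satisfied.
Vote: requires two-thirds of those present (817); 2/3 of 817 = 544.67, rounded up to 545, so 545 needed; 544 in favor. Not satisfied.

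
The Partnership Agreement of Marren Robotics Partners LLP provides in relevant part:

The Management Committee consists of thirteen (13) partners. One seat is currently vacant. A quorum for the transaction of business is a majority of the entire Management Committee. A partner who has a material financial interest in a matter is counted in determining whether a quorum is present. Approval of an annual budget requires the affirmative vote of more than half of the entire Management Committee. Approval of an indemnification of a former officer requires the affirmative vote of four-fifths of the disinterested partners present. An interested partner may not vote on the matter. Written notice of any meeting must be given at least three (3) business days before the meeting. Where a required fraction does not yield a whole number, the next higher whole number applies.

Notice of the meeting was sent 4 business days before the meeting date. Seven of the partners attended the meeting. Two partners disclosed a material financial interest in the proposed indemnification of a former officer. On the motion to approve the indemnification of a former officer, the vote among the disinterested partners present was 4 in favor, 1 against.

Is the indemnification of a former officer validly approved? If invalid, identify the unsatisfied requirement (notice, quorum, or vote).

Notice: 4 business days given; 3 required (4 ≥ 3). Satisfied.
Quorum: 7 present (interested partners count toward quorum); quorum is 7. Satisfied.
Vote: the indemnification of a former officer requires four-fifths of the disinterested partners present (7 − 2 = 5). 4/5 of 5 = 4, so 4 affirmative votes are needed; 4 voted in favor. Satisfied.

Valid — all requirements satisfied.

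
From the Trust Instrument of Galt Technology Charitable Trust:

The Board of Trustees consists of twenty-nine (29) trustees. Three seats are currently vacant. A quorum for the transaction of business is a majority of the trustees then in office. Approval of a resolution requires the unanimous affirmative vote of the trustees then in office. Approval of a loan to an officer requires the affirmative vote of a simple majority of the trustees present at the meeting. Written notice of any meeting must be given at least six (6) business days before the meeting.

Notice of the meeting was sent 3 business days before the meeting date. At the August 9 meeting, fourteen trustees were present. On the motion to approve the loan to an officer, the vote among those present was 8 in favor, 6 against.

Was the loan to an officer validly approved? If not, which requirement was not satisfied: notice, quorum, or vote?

Invalid — notice requirement not satisfied.

Notice: 3 business days given; 6 required (3 < 6). Not satisfied.
Quorum: 14 present; quorum is 14. Satisfied.
Vote: the loan to an officer requires a majority of the trustees present (14). A majority of 14 is 8, so 8 affirmative votes are needed; 8 voted in favor. Satisfied.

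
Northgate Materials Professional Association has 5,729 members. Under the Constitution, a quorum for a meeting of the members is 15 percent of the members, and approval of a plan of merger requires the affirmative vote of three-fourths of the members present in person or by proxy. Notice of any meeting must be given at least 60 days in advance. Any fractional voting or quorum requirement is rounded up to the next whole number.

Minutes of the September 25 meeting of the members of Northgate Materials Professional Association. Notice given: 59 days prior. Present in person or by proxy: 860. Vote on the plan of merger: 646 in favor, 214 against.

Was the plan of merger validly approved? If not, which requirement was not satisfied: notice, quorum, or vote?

Notice: 59 days given; 60 required. Not satisfied.
Quorum: 15% of 5,729 = 859.35, rounded up to 860; 860 present. Satisfied.
Vote: requires three-fourths of those present (860); 3/4 of 860 = 645, so 645 needed; 646 in favor. Satisfied.

Invalid — notice requirement not satisfied.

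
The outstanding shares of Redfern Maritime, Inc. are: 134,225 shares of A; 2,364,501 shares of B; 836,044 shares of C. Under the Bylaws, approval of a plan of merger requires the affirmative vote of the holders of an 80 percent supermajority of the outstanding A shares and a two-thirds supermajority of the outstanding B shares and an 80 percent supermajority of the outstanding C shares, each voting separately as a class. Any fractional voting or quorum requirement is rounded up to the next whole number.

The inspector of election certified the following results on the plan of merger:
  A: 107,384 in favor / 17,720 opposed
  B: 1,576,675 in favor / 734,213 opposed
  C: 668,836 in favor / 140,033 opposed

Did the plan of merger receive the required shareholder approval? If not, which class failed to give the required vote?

A: 4/5 of 134225 = 107380; 107,380 required, 107,384 in favor — approved.
B: 2/3 of 2364501 = 1576334; 1,576,334 required, 1,576,675 in favor — approved.
C: 4/5 of 836044 = 668835.20, rounded up to 668836; 668,836 required, 668,836 in favor — approved.

Approved — every class gave the required vote.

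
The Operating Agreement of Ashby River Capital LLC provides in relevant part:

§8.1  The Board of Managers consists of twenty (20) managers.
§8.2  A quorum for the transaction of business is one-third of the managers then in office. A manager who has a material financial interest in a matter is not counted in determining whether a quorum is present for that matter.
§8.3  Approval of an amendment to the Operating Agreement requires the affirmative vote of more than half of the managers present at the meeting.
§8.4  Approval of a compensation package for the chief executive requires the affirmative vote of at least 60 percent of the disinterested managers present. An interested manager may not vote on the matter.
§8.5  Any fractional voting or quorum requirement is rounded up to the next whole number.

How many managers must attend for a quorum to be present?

7

1/3 of 20 = 6.67, rounded up to 7.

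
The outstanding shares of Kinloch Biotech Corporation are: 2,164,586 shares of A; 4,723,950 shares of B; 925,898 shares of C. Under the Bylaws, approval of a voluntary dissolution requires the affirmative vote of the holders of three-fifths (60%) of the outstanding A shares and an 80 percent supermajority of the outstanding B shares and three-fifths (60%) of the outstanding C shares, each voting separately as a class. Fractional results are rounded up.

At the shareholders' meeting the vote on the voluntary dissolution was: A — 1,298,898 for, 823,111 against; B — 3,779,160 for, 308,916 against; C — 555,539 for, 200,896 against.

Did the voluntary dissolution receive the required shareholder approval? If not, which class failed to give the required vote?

Approved — every class gave the required vote.

A: 3/5 of 2164586 = 1298751.60, rounded up to 1298752; 1,298,752 required, 1,298,898 in favor — approved.
B: 4/5 of 4723950 = 3779160; 3,779,160 required, 3,779,160 in favor — approved.
C: 3/5 of 925898 = 555538.80, rounded up to 555539; 555,539 required, 555,539 in favor — approved.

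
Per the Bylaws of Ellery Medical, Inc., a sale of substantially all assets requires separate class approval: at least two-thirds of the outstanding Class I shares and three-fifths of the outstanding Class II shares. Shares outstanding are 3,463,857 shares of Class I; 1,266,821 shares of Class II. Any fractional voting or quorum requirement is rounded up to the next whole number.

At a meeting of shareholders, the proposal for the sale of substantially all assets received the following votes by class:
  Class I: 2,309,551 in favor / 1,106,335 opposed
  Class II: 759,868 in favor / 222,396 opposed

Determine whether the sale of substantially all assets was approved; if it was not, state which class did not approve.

Not approved — the Class II shares did not give the required vote.

Class I: 2/3 of 3463857 = 2309238; 2,309,238 required, 2,309,551 in favor — approved.
Class II: 3/5 of 1266821 = 760092.60, rounded up to 760093; 760,093 required, 759,868 in favor — not approved.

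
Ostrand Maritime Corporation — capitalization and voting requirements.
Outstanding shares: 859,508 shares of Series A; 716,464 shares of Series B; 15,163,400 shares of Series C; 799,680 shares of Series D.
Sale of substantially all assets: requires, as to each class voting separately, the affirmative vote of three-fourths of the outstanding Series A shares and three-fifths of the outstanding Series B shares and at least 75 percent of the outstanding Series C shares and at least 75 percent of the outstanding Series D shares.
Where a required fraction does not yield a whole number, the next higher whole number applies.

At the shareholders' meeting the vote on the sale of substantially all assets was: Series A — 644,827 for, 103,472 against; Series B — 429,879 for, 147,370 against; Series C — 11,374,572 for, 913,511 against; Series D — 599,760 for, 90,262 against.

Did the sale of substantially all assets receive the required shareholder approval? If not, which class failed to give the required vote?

Series A: 3/4 of 859508 = 644631; 644,631 required, 644,827 in favor — approved.
Series B: 3/5 of 716464 = 429878.40, rounded up to 429879; 429,879 required, 429,879 in favor — approved.
Series C: 3/4 of 15163400 = 11372550; 11,372,550 required, 11,374,572 in favor — approved.
Series D: 3/4 of 799680 = 599760; 599,760 required, 599,760 in favor — approved.

Approved — every class gave the required vote.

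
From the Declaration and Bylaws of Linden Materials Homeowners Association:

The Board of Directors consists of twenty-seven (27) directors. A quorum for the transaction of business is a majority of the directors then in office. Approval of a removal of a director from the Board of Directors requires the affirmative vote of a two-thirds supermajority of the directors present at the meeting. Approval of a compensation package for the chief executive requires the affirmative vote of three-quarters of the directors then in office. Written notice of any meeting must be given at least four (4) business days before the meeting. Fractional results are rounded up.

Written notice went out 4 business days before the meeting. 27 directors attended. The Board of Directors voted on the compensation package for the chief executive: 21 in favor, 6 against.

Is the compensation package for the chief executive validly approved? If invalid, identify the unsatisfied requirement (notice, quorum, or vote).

Notice: 4 business days given; 4 required (4 ≥ 4). Satisfied.
Quorum: 27 present; quorum is 14. Satisfied.
Vote: the compensation package for the chief executive requires three-fourths of the directors then in office (27). 3/4 of 27 = 20.25, rounded up to 21, so 21 affirmative votes are needed; 21 voted in favor. Satisfied.

Valid — all requirements satisfied.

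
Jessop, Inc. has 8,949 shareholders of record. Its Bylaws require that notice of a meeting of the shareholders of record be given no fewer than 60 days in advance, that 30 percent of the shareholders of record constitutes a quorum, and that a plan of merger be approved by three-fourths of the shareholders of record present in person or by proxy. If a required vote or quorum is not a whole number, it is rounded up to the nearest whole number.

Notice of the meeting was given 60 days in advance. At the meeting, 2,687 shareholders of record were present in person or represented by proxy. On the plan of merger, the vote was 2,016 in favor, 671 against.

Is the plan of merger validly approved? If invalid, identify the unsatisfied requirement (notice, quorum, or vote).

Notice: 60 days given; 60 required. Satisfied.
Quorum: 30% of 8,949 = 2,684.70, rounded up to 2,685; 2,687 present. Satisfied.
Vote: requires three-fourths of those present (2,687); 3/4 of 2687 = 2015.25, rounded up to 2016, so 2,016 needed; 2,016 in favor. Satisfied.

Valid — all requirements satisfied.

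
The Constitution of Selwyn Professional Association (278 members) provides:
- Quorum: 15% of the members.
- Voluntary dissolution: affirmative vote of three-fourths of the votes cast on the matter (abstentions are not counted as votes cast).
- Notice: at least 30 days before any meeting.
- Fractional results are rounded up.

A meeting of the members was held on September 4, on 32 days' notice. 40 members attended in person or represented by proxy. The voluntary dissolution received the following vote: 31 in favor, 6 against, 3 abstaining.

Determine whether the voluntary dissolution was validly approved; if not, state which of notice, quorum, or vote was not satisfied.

Invalid — quorum requirement not satisfied.

Notice: 32 days given; 30 required. Satisfied.
Quorum: 15% of 278 = 41.70, rounded up to 42; 40 present. Not satisfied.
Vote: requires three-fourths of the votes cast (40 − 3 abstaining = 37); 3/4 of 37 = 27.75, rounded up to 28, so 28 needed; 31 in favor. Satisfied.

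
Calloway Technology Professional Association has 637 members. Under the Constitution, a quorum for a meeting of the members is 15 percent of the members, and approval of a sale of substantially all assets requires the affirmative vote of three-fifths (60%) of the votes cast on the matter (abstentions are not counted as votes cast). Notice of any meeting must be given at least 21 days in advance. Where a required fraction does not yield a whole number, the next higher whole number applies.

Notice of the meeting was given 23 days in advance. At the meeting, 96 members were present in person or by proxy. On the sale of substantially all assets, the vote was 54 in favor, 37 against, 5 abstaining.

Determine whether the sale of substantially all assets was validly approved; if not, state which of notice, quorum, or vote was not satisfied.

Invalid — vote requirement not satisfied.

Notice: 23 days given; 21 required. Satisfied.
Quorum: 15% of 637 = 95.55, rounded up to 96; 96 present. Satisfied.
Vote: requires three-fifths of the votes cast (96 − 5 abstaining = 91); 3/5 of 91 = 54.60, rounded up to 55, so 55 needed; 54 in favor. Not satisfied.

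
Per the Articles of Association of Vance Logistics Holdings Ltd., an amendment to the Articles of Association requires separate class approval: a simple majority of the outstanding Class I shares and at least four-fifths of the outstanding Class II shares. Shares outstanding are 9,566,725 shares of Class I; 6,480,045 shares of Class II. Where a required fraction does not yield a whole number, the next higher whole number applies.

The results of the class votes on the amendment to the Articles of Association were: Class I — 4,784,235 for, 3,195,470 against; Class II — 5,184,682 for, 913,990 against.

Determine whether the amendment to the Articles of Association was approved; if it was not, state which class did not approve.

Approved — every class gave the required vote.

Class I: a majority of 9566725 is 4783363; 4,783,363 required, 4,784,235 in favor — approved.
Class II: 4/5 of 6480045 = 5184036; 5,184,036 required, 5,184,682 in favor — approved.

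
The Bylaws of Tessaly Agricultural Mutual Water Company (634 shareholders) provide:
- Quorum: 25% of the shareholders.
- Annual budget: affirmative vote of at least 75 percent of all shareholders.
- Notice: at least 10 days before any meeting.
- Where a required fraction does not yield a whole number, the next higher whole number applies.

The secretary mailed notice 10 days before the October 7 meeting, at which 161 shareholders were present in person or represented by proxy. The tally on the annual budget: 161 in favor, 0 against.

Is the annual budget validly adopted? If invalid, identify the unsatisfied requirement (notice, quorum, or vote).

Notice: 10 days given; 10 required. Satisfied.
Quorum: 25% of 634 = 158.50, rounded up to 159; 161 present. Satisfied.
Vote: requires three-fourths of all shareholders (634); 3/4 of 634 = 475.50, rounded up to 476, so 476 needed; 161 in favor. Not satisfied.

Invalid — vote requirement not satisfied.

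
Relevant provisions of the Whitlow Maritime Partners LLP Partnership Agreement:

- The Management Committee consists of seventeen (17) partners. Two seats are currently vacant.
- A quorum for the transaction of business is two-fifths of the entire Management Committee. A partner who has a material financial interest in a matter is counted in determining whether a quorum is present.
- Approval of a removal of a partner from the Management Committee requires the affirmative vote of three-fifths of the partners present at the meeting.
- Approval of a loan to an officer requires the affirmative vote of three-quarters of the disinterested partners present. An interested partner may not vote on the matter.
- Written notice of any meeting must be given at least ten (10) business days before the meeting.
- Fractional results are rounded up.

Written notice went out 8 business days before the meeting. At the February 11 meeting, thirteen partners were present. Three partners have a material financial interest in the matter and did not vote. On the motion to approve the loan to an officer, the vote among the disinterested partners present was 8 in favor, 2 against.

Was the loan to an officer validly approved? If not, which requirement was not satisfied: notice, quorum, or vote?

Notice: 8 business days given; 10 required (8 < 10). Not satisfied.
Quorum: 13 present (interested partners count toward quorum); quorum is 7. Satisfied.
Vote: the loan to an officer requires three-fourths of the disinterested partners present (13 − 3 = 10). 3/4 of 10 = 7.50, rounded up to 8, so 8 affirmative votes are needed; 8 voted in favor. Satisfied.

Invalid — notice requirement not satisfied.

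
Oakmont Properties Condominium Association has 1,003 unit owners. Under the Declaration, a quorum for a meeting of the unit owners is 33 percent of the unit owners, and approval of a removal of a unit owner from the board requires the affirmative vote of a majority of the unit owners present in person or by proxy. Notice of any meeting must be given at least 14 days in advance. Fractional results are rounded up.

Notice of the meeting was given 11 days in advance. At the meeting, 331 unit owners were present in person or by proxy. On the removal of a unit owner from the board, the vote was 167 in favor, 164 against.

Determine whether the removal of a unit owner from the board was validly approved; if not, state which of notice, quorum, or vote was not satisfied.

Notice: 11 days given; 14 required. Not satisfied.
Quorum: 33% of 1,003 = 330.99, rounded up to 331; 331 present. Satisfied.
Vote: requires a majority of those present (331); a majority of 331 is 166, so 166 needed; 167 in favor. Satisfied.

Invalid — notice requirement not satisfied.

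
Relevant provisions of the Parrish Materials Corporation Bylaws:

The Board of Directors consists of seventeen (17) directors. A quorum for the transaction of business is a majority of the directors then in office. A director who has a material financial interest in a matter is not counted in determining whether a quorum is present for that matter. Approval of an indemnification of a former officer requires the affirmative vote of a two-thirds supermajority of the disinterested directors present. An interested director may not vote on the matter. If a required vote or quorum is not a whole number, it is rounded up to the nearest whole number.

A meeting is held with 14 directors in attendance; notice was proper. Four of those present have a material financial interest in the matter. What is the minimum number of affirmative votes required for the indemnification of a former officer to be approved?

The indemnification of a former officer requires two-thirds of the disinterested directors present (14 − 4 = 10).
2/3 of 10 = 6.67, rounded up to 7.

7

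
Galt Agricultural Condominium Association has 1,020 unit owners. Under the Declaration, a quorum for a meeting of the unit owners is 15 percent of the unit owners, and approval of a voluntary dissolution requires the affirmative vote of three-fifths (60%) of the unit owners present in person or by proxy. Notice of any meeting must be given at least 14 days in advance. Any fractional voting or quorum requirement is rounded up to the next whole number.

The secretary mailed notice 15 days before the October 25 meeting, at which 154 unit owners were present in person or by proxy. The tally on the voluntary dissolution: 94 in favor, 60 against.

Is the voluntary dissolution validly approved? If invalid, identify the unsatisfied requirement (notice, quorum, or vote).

Valid — all requirements satisfied.

Notice: 15 days given; 14 required. Satisfied.
Quorum: 15% of 1,020 = 153; 154 present. Satisfied.
Vote: requires three-fifths of those present (154); 3/5 of 154 = 92.40, rounded up to 93, so 93 needed; 94 in favor. Satisfied.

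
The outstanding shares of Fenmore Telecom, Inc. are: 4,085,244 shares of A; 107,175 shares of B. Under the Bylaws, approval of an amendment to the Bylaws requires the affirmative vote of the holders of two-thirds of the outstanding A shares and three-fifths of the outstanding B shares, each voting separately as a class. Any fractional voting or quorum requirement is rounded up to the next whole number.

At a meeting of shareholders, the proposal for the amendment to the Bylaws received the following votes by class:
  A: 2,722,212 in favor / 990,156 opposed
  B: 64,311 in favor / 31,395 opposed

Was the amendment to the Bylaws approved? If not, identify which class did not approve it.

A: 2/3 of 4085244 = 2723496; 2,723,496 required, 2,722,212 in favor — not approved.
B: 3/5 of 107175 = 64305; 64,305 required, 64,311 in favor — approved.

Not approved — the A shares did not give the required vote.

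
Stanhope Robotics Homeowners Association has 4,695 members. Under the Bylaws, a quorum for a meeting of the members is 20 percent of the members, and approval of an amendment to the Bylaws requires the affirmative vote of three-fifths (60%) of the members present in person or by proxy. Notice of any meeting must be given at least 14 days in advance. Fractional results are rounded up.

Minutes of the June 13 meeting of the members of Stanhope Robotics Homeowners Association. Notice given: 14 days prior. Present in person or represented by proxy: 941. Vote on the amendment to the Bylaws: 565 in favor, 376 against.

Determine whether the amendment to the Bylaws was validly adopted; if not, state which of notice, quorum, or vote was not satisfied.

Valid — all requirements satisfied.

Notice: 14 days given; 14 required. Satisfied.
Quorum: 20% of 4,695 = 939; 941 present. Satisfied.
Vote: requires three-fifths of those present (941); 3/5 of 941 = 564.60, rounded up to 565, so 565 needed; 565 in favor. Satisfied.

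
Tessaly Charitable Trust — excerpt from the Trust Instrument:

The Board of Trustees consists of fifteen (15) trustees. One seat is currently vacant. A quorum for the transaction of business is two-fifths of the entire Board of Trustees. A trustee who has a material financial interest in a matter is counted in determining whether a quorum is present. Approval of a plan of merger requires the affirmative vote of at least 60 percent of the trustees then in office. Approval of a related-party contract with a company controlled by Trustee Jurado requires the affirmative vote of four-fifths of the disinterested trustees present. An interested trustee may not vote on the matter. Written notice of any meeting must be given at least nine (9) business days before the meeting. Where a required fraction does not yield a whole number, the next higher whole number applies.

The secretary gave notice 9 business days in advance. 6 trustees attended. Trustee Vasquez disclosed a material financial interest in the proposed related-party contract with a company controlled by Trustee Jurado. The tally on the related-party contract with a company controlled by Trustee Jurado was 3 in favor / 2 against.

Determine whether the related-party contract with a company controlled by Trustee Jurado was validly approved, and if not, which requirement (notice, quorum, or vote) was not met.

Invalid — vote requirement not satisfied.

Notice: 9 business days given; 9 required (9 ≥ 9). Satisfied.
Quorum: 6 present (interested trustees count toward quorum); quorum is 6. Satisfied.
Vote: the related-party contract with a company controlled by Trustee Jurado requires four-fifths of the disinterested trustees present (6 − 1 = 5). 4/5 of 5 = 4, so 4 affirmative votes are needed; 3 voted in favor. Not satisfied.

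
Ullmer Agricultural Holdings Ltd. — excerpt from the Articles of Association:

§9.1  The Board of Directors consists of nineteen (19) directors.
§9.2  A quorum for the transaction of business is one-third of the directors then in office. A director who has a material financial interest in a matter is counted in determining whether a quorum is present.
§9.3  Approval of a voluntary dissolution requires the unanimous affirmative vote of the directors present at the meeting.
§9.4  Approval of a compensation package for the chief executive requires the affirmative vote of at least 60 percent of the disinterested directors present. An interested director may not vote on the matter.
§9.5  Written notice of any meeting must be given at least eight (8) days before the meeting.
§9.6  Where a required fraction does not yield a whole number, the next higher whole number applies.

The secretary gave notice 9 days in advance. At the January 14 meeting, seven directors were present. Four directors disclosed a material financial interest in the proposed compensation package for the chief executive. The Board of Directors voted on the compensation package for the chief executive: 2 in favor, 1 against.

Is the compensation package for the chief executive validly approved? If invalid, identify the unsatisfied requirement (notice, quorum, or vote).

Notice: 9 days given; 8 required (9 ≥ 8). Satisfied.
Quorum: 7 present (interested directors count toward quorum); quorum is 7. Satisfied.
Vote: the compensation package for the chief executive requires three-fifths of the disinterested directors present (7 − 4 = 3). 3/5 of 3 = 1.80, rounded up to 2, so 2 affirmative votes are needed; 2 voted in favor. Satisfied.

Valid — all requirements satisfied.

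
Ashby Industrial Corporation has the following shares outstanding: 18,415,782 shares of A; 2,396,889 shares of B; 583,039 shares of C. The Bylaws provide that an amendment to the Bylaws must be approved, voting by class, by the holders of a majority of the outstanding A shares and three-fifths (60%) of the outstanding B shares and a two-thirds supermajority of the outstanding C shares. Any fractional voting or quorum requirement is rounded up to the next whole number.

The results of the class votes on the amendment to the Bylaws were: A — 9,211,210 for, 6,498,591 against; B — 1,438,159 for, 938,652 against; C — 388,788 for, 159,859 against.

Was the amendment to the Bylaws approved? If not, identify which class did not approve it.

A: a majority of 18415782 is 9207892; 9,207,892 required, 9,211,210 in favor — approved.
B: 3/5 of 2396889 = 1438133.40, rounded up to 1438134; 1,438,134 required, 1,438,159 in favor — approved.
C: 2/3 of 583039 = 388692.67, rounded up to 388693; 388,693 required, 388,788 in favor — approved.

Approved — every class gave the required vote.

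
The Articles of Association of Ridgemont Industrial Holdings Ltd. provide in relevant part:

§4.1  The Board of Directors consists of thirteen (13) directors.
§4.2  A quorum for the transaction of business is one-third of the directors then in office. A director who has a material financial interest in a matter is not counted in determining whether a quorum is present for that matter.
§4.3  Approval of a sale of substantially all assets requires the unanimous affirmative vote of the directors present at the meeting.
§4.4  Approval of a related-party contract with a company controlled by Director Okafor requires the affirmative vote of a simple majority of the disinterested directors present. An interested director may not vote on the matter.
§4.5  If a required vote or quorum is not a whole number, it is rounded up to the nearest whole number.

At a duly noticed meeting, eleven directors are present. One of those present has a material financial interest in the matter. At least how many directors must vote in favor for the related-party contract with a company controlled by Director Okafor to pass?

6

The related-party contract with a company controlled by Director Okafor requires a majority of the disinterested directors present (11 − 1 = 10).
A majority of 10 is 6.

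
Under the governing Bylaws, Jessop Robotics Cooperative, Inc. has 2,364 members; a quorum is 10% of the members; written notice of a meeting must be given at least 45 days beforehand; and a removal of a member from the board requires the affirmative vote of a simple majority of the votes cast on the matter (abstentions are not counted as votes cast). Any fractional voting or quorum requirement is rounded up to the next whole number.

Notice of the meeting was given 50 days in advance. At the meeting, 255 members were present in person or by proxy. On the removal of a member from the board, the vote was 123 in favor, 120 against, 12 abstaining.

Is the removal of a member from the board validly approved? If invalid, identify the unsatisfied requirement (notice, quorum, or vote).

Valid — all requirements satisfied.

Notice: 50 days given; 45 required. Satisfied.
Quorum: 10% of 2,364 = 236.40, rounded up to 237; 255 present. Satisfied.
Vote: requires a majority of the votes cast (255 − 12 abstaining = 243); a majority of 243 is 122, so 122 needed; 123 in favor. Satisfied.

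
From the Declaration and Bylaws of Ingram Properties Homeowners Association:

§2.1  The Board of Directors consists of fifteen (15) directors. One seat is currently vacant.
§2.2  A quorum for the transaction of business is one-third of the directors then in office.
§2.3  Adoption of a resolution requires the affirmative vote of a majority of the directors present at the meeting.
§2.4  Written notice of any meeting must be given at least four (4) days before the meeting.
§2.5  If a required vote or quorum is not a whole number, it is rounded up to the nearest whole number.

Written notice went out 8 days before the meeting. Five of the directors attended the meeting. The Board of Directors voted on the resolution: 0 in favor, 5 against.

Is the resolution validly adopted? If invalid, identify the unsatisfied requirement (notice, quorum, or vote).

Invalid — vote requirement not satisfied.

Notice: 8 days given; 4 required (8 ≥ 4). Satisfied.
Quorum: 5 present; quorum is 5. Satisfied.
Vote: the resolution requires a majority of the directors present (5). A majority of 5 is 3, so 3 affirmative votes are needed; 0 voted in favor. Not satisfied.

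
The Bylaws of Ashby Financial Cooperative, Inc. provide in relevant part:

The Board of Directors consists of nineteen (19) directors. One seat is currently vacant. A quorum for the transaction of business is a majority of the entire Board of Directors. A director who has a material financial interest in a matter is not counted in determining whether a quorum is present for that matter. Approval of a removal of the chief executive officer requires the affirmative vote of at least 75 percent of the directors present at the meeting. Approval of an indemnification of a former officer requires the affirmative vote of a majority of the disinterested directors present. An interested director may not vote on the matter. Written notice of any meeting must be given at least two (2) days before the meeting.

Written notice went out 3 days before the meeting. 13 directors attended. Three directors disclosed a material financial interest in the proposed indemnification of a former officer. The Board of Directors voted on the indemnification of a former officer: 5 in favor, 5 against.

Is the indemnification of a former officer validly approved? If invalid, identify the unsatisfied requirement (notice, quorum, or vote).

Notice: 3 days given; 2 required (3 ≥ 2). Satisfied.
Quorum: 13 present, but the 3 interested directors do not count, leaving 10. Quorum is 10. Satisfied.
Vote: the indemnification of a former officer requires a majority of the disinterested directors present (13 − 3 = 10). A majority of 10 is 6, so 6 affirmative votes are needed; 5 voted in favor. Not satisfied.

Invalid — vote requirement not satisfied.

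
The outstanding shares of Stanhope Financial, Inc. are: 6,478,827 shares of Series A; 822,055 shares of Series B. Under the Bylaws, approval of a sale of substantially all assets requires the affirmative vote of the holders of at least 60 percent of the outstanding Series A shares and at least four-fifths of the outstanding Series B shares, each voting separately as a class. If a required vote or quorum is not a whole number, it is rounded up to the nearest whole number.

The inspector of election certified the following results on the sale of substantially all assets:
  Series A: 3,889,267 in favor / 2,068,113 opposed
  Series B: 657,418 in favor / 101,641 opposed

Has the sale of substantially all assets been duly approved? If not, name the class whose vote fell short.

Not approved — the Series B shares did not give the required vote.

Series A: 3/5 of 6478827 = 3887296.20, rounded up to 3887297; 3,887,297 required, 3,889,267 in favor — approved.
Series B: 4/5 of 822055 = 657644; 657,644 required, 657,418 in favor — not approved.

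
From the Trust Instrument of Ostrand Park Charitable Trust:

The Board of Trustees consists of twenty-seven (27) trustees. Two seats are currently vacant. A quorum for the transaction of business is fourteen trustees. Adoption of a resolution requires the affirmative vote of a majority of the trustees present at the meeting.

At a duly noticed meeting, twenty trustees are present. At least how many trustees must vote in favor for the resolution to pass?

11

The resolution requires a majority of the trustees present (20).
A majority of 20 is 11.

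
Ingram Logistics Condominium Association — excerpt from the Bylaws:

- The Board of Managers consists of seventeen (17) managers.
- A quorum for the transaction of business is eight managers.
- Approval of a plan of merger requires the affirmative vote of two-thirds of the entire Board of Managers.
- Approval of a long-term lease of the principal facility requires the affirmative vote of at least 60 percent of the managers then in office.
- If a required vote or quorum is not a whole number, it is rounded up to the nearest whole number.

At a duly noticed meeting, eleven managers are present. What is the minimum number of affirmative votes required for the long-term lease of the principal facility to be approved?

The long-term lease of the principal facility requires three-fifths of the managers then in office (17).
3/5 of 17 = 10.20, rounded up to 11.

11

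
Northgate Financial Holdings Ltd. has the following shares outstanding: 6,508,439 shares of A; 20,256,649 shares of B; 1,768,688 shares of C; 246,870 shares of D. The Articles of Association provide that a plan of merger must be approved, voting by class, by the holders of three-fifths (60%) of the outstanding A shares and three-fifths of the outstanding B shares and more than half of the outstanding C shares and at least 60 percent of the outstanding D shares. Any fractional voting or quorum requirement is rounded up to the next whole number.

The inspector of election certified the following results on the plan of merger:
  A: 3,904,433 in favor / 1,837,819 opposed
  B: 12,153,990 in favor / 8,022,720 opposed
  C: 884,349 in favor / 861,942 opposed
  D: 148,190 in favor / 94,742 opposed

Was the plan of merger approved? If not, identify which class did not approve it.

A: 3/5 of 6508439 = 3905063.40, rounded up to 3905064; 3,905,064 required, 3,904,433 in favor — not approved.
B: 3/5 of 20256649 = 12153989.40, rounded up to 12153990; 12,153,990 required, 12,153,990 in favor — approved.
C: a majority of 1768688 is 884345; 884,345 required, 884,349 in favor — approved.
D: 3/5 of 246870 = 148122; 148,122 required, 148,190 in favor — approved.

Not approved — the A shares did not give the required vote.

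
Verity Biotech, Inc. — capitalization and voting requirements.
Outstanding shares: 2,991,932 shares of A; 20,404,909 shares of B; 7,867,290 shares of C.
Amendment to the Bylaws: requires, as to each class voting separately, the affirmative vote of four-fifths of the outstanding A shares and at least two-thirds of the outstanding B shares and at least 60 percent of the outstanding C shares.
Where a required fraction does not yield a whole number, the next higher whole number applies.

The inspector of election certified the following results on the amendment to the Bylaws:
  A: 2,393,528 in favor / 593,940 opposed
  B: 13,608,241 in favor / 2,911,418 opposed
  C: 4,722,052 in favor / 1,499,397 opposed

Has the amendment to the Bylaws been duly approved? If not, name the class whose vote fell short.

Not approved — the A shares did not give the required vote.

A: 4/5 of 2991932 = 2393545.60, rounded up to 2393546; 2,393,546 required, 2,393,528 in favor — not approved.
B: 2/3 of 20404909 = 13603272.67, rounded up to 13603273; 13,603,273 required, 13,608,241 in favor — approved.
C: 3/5 of 7867290 = 4720374; 4,720,374 required, 4,722,052 in favor — approved.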